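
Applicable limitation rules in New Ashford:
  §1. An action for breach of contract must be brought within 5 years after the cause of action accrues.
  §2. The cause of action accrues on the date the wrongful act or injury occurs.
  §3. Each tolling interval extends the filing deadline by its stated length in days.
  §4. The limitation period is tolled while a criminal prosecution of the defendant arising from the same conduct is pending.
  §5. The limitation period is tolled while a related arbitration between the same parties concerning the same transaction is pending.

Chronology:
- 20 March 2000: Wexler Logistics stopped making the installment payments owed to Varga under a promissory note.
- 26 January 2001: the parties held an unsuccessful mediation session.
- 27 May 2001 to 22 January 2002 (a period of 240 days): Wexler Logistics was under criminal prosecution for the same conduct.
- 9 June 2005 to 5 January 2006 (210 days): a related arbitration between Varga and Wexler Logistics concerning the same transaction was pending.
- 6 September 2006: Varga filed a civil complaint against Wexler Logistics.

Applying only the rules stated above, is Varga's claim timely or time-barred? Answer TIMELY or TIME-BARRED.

TIME-BARRED

The limitation period began to run on 20 March 2000.
The untolled deadline — 5 years after 20 March 2000 — is 20 March 2005.
Because the pending criminal prosecution ran from 27 May 2001 to 22 January 2002, the deadline is extended by 240 days to 15 November 2005.
The pending related arbitration from 9 June 2005 to 5 January 2006 tolled the period for 210 days, extending the deadline to 13 June 2006.
Nothing else in the chronology tolls or restarts the period.
The 6 September 2006 filing falls after the 13 June 2006 deadline; the claim is time-barred.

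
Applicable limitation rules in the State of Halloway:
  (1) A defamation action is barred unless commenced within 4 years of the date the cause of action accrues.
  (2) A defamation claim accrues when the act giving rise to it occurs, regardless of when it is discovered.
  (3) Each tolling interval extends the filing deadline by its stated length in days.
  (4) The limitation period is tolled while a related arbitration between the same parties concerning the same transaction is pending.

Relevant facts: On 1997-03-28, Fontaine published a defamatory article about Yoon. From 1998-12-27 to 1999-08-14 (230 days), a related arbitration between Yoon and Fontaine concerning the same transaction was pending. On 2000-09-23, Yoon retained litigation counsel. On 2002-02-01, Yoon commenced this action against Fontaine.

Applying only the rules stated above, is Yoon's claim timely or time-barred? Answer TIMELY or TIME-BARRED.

The cause of action accrued on 1997-03-28, the date of the act.
Adding the 4 years base period to 1997-03-28 gives a deadline of 2001-03-28, before any tolling.
The period was tolled for 230 days by the pending related arbitration (1998-12-27 to 1999-08-14), pushing the deadline to 2001-11-13.
None of the other events listed affects the running of the period under the stated rules.
The 2002-02-01 filing falls after the 2001-11-13 deadline; the claim is time-barred.

TIME-BARRED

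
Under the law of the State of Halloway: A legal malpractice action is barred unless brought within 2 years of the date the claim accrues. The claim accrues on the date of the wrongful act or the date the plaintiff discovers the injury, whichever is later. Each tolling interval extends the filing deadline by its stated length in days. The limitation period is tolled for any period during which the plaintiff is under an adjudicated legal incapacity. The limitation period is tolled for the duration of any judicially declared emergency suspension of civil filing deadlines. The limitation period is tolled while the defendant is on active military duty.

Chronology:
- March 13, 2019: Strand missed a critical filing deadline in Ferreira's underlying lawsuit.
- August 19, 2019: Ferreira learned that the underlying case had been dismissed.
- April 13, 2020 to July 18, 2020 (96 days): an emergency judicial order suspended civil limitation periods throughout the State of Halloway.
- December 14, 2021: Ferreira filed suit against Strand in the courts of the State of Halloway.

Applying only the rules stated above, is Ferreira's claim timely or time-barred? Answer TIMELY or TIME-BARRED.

Taking the later of the act (March 13, 2019) and discovery (August 19, 2019), the claim accrued on August 19, 2019.
The untolled deadline — 2 years after August 19, 2019 — is August 19, 2021.
The emergency suspension of filing deadlines from April 13, 2020 to July 18, 2020 tolled the period for 96 days, extending the deadline to November 23, 2021.
Ferreira filed on December 14, 2021, after the November 23, 2021 deadline, so the action is time-barred.

TIME-BARRED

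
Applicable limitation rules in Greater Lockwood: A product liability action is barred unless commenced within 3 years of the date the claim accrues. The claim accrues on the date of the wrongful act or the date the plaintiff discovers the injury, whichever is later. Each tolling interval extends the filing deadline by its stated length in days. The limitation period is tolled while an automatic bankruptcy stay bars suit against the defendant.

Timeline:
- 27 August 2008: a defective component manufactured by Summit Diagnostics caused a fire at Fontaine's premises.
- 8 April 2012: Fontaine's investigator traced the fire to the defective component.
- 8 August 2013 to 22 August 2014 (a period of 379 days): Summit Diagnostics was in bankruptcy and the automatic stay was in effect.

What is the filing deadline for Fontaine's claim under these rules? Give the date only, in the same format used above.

The claim accrued on 8 April 2012 — the later of the 27 August 2008 act and the 8 April 2012 discovery.
3 years from 8 April 2012 is 8 April 2015.
The period was tolled for 379 days by the automatic bankruptcy stay (8 August 2013 to 22 August 2014), pushing the deadline to 21 April 2016.

21 April 2016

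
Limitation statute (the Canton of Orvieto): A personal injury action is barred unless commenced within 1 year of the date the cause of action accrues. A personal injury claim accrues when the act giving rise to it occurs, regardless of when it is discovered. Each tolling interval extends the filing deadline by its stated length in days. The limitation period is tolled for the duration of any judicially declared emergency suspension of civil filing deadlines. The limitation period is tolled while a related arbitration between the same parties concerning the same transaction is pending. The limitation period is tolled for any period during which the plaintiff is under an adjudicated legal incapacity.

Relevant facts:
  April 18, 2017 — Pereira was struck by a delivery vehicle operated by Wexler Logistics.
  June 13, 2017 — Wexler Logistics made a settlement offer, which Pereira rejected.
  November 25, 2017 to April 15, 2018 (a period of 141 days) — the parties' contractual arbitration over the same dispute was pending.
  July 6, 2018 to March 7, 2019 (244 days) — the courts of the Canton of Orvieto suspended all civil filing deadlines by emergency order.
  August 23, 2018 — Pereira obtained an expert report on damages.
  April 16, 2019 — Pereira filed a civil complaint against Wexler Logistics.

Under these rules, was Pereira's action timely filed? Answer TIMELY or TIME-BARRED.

TIMELY

The claim accrued on April 18, 2017, when the wrongful act occurred.
The untolled deadline — 1 year after April 18, 2017 — is April 18, 2018.
Because the pending related arbitration ran from November 25, 2017 to April 15, 2018, the deadline is extended by 141 days to September 6, 2018.
The period was tolled for 244 days by the emergency suspension of filing deadlines (July 6, 2018 to March 7, 2019), pushing the deadline to May 8, 2019.
Nothing else in the chronology tolls or restarts the period.
The April 16, 2019 filing precedes the May 8, 2019 deadline; the claim is timely.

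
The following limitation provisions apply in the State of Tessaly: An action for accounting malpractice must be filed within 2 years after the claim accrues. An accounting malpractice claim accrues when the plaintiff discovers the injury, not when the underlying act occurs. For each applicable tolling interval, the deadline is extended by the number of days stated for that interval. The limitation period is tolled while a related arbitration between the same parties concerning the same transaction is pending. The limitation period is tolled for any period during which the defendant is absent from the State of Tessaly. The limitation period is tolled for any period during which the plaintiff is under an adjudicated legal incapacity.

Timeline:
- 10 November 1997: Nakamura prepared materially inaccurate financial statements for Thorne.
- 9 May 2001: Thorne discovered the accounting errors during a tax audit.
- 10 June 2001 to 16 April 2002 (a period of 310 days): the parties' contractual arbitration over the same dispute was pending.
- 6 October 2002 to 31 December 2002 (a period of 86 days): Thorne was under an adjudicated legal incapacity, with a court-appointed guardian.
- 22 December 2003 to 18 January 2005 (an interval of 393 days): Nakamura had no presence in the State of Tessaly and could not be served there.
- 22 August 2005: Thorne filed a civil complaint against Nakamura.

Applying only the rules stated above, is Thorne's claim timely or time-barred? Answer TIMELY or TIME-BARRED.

TIME-BARRED

Under the discovery rule, the claim accrued on 9 May 2001, when Thorne discovered the injury — not on the 10 November 1997 date of the underlying act.
2 years from 9 May 2001 is 9 May 2003.
The period was tolled for 310 days by the pending related arbitration (10 June 2001 to 16 April 2002), pushing the deadline to 14 March 2004.
The plaintiff's legal incapacity from 6 October 2002 to 31 December 2002 tolled the period for 86 days, extending the deadline to 8 June 2004.
The defendant's absence from the jurisdiction from 22 December 2003 to 18 January 2005 tolled the period for 393 days, extending the deadline to 6 July 2005.
The 22 August 2005 filing falls after the 6 July 2005 deadline; the claim is time-barred.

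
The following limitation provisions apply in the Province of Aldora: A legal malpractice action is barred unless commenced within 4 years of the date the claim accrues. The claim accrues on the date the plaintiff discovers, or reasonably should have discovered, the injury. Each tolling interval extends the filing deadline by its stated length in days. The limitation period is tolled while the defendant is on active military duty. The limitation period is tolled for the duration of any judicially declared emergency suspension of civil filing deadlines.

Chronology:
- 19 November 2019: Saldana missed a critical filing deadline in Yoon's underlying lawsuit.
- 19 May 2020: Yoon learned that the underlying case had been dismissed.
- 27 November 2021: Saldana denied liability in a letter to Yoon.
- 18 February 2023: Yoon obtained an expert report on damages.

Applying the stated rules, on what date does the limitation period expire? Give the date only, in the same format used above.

Under the discovery rule, the claim accrued on 19 May 2020, when Yoon discovered the injury — not on the 19 November 2019 date of the underlying act.
4 years from 19 May 2020 is 19 May 2024.
Nothing else in the chronology tolls or restarts the period.

19 May 2024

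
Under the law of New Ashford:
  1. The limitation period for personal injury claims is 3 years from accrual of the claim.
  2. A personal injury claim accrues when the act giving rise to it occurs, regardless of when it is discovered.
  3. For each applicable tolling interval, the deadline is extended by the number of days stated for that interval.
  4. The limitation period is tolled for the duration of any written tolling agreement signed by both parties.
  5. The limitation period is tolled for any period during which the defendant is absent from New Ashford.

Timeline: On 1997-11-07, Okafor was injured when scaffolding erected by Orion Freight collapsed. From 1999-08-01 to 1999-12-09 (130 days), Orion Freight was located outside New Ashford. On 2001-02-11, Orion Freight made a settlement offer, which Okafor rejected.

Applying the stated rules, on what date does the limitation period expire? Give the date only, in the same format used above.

2001-03-17

The claim accrued on 1997-11-07, when the wrongful act occurred.
3 years from 1997-11-07 is 2000-11-07.
The defendant's absence from the jurisdiction from 1999-08-01 to 1999-12-09 tolled the period for 130 days, extending the deadline to 2001-03-17.
Nothing else in the chronology tolls or restarts the period.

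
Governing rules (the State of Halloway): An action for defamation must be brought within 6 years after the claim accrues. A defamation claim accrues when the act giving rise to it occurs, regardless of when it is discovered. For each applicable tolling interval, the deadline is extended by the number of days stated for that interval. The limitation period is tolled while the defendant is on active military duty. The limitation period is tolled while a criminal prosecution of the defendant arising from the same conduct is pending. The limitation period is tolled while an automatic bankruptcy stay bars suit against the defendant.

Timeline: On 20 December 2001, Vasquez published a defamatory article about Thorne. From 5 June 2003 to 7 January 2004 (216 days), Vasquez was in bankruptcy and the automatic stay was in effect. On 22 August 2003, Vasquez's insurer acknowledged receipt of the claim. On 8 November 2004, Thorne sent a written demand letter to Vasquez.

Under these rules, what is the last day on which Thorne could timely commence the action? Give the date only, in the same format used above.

23 July 2008

The limitation period began to run on 20 December 2001.
Adding the 6 years base period to 20 December 2001 gives a deadline of 20 December 2007, before any tolling.
The period was tolled for 216 days by the automatic bankruptcy stay (5 June 2003 to 7 January 2004), pushing the deadline to 23 July 2008.
Nothing else in the chronology tolls or restarts the period.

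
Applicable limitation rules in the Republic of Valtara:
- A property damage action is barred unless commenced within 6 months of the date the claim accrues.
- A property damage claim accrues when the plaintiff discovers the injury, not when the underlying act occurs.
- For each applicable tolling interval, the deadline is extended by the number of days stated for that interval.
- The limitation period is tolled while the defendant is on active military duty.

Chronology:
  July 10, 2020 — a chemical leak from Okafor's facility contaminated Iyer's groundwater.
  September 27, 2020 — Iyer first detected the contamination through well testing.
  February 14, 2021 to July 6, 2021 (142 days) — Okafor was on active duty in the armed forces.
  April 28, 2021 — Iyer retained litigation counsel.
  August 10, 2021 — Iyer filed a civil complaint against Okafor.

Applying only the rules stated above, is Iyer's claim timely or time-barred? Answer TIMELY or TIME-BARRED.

The claim did not accrue until Iyer discovered the injury on September 27, 2020; the July 10, 2020 act date does not start the clock under the stated rule.
6 months from September 27, 2020 is March 27, 2021.
Because the defendant's active military service ran from February 14, 2021 to July 6, 2021, the deadline is extended by 142 days to August 16, 2021.
Nothing else in the chronology tolls or restarts the period.
The August 10, 2021 filing precedes the August 16, 2021 deadline; the claim is timely.

TIMELY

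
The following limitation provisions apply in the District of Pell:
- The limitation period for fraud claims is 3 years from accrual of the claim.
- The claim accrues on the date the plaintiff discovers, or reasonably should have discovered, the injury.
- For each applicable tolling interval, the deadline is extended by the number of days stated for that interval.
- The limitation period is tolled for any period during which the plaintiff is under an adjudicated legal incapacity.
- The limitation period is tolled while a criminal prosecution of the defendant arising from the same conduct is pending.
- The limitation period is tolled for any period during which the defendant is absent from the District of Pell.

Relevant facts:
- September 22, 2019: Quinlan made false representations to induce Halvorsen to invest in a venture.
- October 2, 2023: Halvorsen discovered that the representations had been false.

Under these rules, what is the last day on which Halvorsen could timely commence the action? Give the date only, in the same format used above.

Accrual is tied to discovery, so the period began on October 2, 2023 rather than on September 22, 2019 when the act occurred.
3 years from October 2, 2023 is October 2, 2026.

October 2, 2026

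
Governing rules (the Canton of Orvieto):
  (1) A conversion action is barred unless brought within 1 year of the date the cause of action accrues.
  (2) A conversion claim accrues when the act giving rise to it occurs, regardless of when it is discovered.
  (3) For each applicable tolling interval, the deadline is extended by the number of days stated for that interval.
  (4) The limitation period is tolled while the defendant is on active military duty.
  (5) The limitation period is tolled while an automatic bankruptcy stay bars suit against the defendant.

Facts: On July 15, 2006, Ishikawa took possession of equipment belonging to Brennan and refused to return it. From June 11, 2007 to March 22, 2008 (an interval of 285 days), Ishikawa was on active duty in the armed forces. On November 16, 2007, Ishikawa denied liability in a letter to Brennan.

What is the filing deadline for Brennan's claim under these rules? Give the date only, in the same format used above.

The cause of action accrued on July 15, 2006, the date of the act.
The untolled deadline — 1 year after July 15, 2006 — is July 15, 2007.
Because the defendant's active military service ran from June 11, 2007 to March 22, 2008, the deadline is extended by 285 days to April 25, 2008.
None of the other events listed affects the running of the period under the stated rules.

April 25, 2008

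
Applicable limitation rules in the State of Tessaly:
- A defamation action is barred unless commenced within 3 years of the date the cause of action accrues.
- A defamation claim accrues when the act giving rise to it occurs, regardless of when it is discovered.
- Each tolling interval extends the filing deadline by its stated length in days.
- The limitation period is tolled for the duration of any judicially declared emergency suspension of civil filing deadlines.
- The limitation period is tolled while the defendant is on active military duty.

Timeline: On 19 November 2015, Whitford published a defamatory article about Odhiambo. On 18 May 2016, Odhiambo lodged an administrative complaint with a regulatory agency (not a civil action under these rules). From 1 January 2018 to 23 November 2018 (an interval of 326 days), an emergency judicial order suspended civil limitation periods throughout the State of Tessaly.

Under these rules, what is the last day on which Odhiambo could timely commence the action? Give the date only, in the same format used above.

The limitation period began to run on 19 November 2015.
Adding the 3 years base period to 19 November 2015 gives a deadline of 19 November 2018, before any tolling.
The emergency suspension of filing deadlines from 1 January 2018 to 23 November 2018 tolled the period for 326 days, extending the deadline to 11 October 2019.
The other events in the timeline have no effect on the limitation period under the stated rules.

11 October 2019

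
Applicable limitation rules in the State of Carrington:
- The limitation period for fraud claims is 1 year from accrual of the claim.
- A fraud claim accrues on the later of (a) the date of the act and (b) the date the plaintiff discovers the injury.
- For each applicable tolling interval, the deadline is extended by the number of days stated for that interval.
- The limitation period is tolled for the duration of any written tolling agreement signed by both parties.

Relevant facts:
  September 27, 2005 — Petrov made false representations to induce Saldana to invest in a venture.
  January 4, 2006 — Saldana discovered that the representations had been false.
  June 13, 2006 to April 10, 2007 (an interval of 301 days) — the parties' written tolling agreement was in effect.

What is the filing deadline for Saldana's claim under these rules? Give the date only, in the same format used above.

The claim accrued on January 4, 2006 — the later of the September 27, 2005 act and the January 4, 2006 discovery.
1 year from January 4, 2006 is January 4, 2007.
The written tolling agreement from June 13, 2006 to April 10, 2007 tolled the period for 301 days, extending the deadline to November 1, 2007.

November 1, 2007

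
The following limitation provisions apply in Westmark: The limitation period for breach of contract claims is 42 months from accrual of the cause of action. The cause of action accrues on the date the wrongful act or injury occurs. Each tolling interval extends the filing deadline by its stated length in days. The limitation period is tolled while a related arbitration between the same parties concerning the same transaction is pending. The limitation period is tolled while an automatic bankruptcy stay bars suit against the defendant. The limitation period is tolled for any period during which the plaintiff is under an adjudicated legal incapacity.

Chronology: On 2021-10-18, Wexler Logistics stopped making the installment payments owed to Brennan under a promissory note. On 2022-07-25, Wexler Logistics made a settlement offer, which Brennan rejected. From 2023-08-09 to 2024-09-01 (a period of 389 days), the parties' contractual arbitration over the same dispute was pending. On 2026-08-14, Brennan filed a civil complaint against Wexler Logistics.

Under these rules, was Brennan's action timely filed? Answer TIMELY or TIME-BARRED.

The cause of action accrued on 2021-10-18, the date of the act.
Adding the 42 months base period to 2021-10-18 gives a deadline of 2025-04-18, before any tolling.
The period was tolled for 389 days by the pending related arbitration (2023-08-09 to 2024-09-01), pushing the deadline to 2026-05-12.
The other events in the timeline have no effect on the limitation period under the stated rules.
Filing on 2026-08-14 missed the 2026-05-12 deadline — the action is time-barred.

TIME-BARRED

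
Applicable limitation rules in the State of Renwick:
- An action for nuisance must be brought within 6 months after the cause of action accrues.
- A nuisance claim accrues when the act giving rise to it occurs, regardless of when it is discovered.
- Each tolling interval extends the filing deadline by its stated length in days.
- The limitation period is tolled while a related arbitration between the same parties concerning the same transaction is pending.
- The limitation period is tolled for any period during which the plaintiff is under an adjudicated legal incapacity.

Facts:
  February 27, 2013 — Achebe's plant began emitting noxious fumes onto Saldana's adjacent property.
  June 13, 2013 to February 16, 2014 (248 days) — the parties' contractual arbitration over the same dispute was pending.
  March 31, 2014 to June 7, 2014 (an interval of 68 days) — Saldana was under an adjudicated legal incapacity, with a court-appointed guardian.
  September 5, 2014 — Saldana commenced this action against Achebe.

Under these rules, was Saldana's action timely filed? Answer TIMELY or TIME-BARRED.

The claim accrued on February 27, 2013, when the wrongful act occurred.
The untolled deadline — 6 months after February 27, 2013 — is August 27, 2013.
The period was tolled for 248 days by the pending related arbitration (June 13, 2013 to February 16, 2014), pushing the deadline to May 2, 2014.
The plaintiff's legal incapacity from March 31, 2014 to June 7, 2014 tolled the period for 68 days, extending the deadline to July 9, 2014.
Saldana filed on September 5, 2014, after the July 9, 2014 deadline, so the action is time-barred.

TIME-BARRED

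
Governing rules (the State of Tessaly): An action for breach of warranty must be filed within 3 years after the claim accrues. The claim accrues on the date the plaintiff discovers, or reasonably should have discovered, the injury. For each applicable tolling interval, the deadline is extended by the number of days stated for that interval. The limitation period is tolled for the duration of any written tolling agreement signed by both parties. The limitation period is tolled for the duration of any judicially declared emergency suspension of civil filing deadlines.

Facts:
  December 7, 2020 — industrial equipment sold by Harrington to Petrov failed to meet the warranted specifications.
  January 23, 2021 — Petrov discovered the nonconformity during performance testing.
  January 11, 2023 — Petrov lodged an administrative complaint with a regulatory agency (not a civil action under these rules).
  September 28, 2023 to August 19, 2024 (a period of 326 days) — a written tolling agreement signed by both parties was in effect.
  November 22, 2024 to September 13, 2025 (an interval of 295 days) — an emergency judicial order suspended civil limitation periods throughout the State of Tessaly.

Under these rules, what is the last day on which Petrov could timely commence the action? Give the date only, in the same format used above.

The claim did not accrue until Petrov discovered the injury on January 23, 2021; the December 7, 2020 act date does not start the clock under the stated rule.
The untolled deadline — 3 years after January 23, 2021 — is January 23, 2024.
The period was tolled for 326 days by the written tolling agreement (September 28, 2023 to August 19, 2024), pushing the deadline to December 14, 2024.
The emergency suspension of filing deadlines from November 22, 2024 to September 13, 2025 tolled the period for 295 days, extending the deadline to October 5, 2025.
The other events in the timeline have no effect on the limitation period under the stated rules.

October 5, 2025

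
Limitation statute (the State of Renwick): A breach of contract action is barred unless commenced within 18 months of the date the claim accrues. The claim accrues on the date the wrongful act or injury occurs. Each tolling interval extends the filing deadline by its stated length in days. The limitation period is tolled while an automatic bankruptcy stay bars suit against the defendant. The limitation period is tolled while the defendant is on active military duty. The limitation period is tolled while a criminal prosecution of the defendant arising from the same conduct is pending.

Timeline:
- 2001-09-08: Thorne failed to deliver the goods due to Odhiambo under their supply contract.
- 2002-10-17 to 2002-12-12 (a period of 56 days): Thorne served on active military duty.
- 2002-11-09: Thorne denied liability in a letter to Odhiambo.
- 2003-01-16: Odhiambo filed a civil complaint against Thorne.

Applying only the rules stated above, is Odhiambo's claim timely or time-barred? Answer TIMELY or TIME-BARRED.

TIMELY

The limitation period began to run on 2001-09-08.
Adding the 18 months base period to 2001-09-08 gives a deadline of 2003-03-08, before any tolling.
The period was tolled for 56 days by the defendant's active military service (2002-10-17 to 2002-12-12), pushing the deadline to 2003-05-03.
Nothing else in the chronology tolls or restarts the period.
Filing on 2003-01-16 beat the 2003-05-03 deadline — the action is timely.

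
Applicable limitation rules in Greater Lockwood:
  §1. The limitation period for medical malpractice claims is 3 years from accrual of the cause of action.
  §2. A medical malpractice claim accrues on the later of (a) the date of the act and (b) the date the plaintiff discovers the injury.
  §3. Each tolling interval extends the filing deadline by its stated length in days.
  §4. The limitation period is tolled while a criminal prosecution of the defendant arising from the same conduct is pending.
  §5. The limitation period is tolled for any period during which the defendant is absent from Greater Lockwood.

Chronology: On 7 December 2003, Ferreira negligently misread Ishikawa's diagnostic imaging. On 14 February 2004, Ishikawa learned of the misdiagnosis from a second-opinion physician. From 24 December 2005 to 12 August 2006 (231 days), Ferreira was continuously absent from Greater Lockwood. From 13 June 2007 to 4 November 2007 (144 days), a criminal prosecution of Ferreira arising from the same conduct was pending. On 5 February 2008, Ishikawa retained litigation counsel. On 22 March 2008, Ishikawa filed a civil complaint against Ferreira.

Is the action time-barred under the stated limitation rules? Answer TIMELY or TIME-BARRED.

Because discovery on 14 February 2004 post-dates the 7 December 2003 act, accrual under the later-of rule falls on 14 February 2004.
Adding the 3 years base period to 14 February 2004 gives a deadline of 14 February 2007, before any tolling.
The defendant's absence from the jurisdiction from 24 December 2005 to 12 August 2006 tolled the period for 231 days, extending the deadline to 3 October 2007.
The period was tolled for 144 days by the pending criminal prosecution (13 June 2007 to 4 November 2007), pushing the deadline to 24 February 2008.
Nothing else in the chronology tolls or restarts the period.
The 22 March 2008 filing falls after the 24 February 2008 deadline; the claim is time-barred.

TIME-BARRED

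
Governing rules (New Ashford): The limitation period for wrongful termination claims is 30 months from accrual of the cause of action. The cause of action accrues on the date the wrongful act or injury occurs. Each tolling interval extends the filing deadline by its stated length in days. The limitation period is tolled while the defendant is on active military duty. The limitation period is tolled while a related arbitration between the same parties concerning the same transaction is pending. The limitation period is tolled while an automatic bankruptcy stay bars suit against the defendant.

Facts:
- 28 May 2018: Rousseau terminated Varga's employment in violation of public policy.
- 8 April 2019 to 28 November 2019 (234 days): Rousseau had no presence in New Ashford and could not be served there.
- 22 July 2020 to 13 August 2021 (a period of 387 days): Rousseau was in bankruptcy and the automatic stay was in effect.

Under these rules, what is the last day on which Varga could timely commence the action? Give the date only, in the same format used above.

20 December 2021

The limitation period began to run on 28 May 2018.
The untolled deadline — 30 months after 28 May 2018 — is 28 November 2020.
The automatic bankruptcy stay from 22 July 2020 to 13 August 2021 tolled the period for 387 days, extending the deadline to 20 December 2021.
The defendant's absence from the jurisdiction from 8 April 2019 to 28 November 2019 does not toll the period, because no stated rule makes the defendant's absence a tolling event.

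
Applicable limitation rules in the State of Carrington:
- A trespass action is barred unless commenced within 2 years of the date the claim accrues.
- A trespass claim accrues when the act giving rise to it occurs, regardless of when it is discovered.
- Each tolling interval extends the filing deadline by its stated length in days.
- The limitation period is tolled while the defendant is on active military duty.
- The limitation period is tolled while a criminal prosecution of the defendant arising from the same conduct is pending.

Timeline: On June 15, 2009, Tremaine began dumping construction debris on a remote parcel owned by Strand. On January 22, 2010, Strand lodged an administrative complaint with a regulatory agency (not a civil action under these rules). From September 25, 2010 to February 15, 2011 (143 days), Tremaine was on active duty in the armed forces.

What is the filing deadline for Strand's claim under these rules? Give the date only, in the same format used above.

November 5, 2011

The claim accrued on June 15, 2009, the date of the act.
The untolled deadline — 2 years after June 15, 2009 — is June 15, 2011.
Because the defendant's active military service ran from September 25, 2010 to February 15, 2011, the deadline is extended by 143 days to November 5, 2011.
Nothing else in the chronology tolls or restarts the period.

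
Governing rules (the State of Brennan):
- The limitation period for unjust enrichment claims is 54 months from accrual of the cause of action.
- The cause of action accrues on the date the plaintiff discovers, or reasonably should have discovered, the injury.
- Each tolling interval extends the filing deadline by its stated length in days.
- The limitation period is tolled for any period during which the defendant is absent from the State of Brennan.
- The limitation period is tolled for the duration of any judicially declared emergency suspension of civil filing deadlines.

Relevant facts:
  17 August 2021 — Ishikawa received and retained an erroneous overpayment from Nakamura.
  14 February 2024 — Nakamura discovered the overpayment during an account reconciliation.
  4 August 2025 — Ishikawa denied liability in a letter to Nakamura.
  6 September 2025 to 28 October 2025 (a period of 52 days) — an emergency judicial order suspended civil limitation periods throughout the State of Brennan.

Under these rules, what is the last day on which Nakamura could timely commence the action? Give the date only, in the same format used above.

5 October 2028

Under the discovery rule, the claim accrued on 14 February 2024, when Nakamura discovered the injury — not on the 17 August 2021 date of the underlying act.
54 months from 14 February 2024 is 14 August 2028.
The period was tolled for 52 days by the emergency suspension of filing deadlines (6 September 2025 to 28 October 2025), pushing the deadline to 5 October 2028.
The other events in the timeline have no effect on the limitation period under the stated rules.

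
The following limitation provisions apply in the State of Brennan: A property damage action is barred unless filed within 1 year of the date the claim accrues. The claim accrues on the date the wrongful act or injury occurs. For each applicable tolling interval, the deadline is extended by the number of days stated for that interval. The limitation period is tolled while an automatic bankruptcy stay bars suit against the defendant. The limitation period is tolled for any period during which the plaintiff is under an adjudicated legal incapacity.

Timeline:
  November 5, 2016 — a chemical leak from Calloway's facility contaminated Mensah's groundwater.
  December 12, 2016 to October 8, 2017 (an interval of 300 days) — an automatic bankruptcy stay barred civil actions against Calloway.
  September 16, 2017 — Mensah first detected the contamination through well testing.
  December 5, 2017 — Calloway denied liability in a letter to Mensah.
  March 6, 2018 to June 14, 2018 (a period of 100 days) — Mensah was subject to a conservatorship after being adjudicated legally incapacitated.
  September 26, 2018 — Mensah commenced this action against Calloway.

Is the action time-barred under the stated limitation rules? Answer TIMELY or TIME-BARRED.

Accrual is governed by the date of the act, so the period began to run on November 5, 2016; the later discovery on September 16, 2017 is irrelevant under the stated rule.
Adding the 1 year base period to November 5, 2016 gives a deadline of November 5, 2017, before any tolling.
The period was tolled for 300 days by the automatic bankruptcy stay (December 12, 2016 to October 8, 2017), pushing the deadline to September 1, 2018.
The plaintiff's legal incapacity from March 6, 2018 to June 14, 2018 tolled the period for 100 days, extending the deadline to December 10, 2018.
None of the other events listed affects the running of the period under the stated rules.
Filing on September 26, 2018 beat the December 10, 2018 deadline — the action is timely.

TIMELY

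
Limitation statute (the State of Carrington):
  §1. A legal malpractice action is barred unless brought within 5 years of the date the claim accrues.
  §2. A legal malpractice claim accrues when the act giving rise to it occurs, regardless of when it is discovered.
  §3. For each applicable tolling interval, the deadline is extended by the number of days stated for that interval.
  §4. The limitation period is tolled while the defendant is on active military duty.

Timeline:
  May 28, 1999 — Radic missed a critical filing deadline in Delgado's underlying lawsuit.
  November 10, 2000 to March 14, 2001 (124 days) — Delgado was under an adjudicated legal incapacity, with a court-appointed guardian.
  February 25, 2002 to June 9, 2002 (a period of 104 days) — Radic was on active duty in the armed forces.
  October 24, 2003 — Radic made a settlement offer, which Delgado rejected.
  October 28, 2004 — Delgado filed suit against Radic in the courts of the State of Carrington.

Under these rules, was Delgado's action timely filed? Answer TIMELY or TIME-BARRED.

The claim accrued on May 28, 1999, the date of the act.
The untolled deadline — 5 years after May 28, 1999 — is May 28, 2004.
The period was tolled for 104 days by the defendant's active military service (February 25, 2002 to June 9, 2002), pushing the deadline to September 9, 2004.
No stated provision tolls the period for the plaintiff's incapacity, so the interval from November 10, 2000 to March 14, 2001 has no effect on the deadline.
Nothing else in the chronology tolls or restarts the period.
Delgado filed on October 28, 2004, after the September 9, 2004 deadline, so the action is time-barred.

TIME-BARRED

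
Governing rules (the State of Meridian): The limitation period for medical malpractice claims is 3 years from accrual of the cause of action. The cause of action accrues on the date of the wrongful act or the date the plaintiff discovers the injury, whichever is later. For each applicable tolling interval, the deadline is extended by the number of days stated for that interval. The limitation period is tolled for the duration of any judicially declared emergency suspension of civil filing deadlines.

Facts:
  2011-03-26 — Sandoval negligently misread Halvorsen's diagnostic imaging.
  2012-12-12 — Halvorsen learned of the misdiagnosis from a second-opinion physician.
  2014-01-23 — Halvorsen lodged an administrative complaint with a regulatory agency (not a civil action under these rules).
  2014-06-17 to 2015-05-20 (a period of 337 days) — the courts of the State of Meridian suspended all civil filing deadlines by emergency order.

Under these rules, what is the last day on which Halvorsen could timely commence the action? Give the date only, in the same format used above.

2016-11-13

The claim accrued on 2012-12-12 — the later of the 2011-03-26 act and the 2012-12-12 discovery.
3 years from 2012-12-12 is 2015-12-12.
The period was tolled for 337 days by the emergency suspension of filing deadlines (2014-06-17 to 2015-05-20), pushing the deadline to 2016-11-13.
Nothing else in the chronology tolls or restarts the period.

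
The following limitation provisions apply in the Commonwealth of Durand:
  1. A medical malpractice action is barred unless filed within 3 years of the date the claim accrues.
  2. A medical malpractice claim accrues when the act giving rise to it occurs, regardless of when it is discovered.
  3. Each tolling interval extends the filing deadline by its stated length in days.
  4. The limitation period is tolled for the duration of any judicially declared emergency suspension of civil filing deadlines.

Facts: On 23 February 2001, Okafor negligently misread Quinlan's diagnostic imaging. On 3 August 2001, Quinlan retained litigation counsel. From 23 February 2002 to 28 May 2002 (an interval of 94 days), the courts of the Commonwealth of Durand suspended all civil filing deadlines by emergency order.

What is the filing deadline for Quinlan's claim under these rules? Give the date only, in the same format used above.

The claim accrued on 23 February 2001, the date of the act.
3 years from 23 February 2001 is 23 February 2004.
Because the emergency suspension of filing deadlines ran from 23 February 2002 to 28 May 2002, the deadline is extended by 94 days to 27 May 2004.
The other events in the timeline have no effect on the limitation period under the stated rules.

27 May 2004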